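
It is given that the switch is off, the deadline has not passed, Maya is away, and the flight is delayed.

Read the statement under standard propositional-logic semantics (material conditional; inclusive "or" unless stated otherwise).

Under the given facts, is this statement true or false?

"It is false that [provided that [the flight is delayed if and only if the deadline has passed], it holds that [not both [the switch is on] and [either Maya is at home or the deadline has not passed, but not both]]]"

False.

Let R = "the flight is delayed" (True), S = "the deadline has passed" (False), K = "the switch is on" (False), H = "Maya is at home" (False).
Formalization: not ((R iff S) -> (K nand (H xor not S)))

R iff S = True iff False = False
not S = not False = True
H xor not S = False xor True = True
K nand (H xor not S) = False nand True = True
(R iff S) -> (K nand (H xor not S)) = False -> True = True
not ((R iff S) -> (K nand (H xor not S))) = not True = False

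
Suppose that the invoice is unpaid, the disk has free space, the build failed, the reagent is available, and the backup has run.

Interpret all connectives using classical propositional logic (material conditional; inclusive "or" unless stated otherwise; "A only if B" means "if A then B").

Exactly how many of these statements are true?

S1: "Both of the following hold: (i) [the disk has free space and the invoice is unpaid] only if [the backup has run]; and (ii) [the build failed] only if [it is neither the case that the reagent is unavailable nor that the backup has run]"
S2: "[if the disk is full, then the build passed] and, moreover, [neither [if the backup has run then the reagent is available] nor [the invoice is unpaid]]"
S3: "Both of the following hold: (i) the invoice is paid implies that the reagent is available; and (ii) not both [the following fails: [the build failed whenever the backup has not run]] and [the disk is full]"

1

Let M = "the disk is full" (False), R = "the invoice is paid" (False), D = "the backup has run" (True), K = "the build passed" (False), S = "the reagent is available" (True).

S1: In symbols: ((not M and not R) -> D) and (not K -> (not S nor D))

not M = not False = True
not R = not False = True
not M and not R = True and True = True
(not M and not R) -> D = True -> True = True
not K = not False = True
not S = not True = False
not S nor D = False nor True = False
not K -> (not S nor D) = True -> False = False
((not M and not R) -> D) and (not K -> (not S nor D)) = True and False = False
Hence S1 is false.

S2: Formalization: (M -> K) and ((D -> S) nor not R)

M -> K = False -> False = True
D -> S = True -> True = True
not R = not False = True
(D -> S) nor not R = True nor True = False
(M -> K) and ((D -> S) nor not R) = True and False = False
Thus S2 is false.

S3: This is (R -> S) and (not (not D -> not K) nand M).

R -> S = False -> True = True
not D = not True = False
not K = not False = True
not D -> not K = False -> True = True
not (not D -> not K) = not True = False
not (not D -> not K) nand M = False nand False = True
(R -> S) and (not (not D -> not K) nand M) = True and True = True
So S3 is true.

True statements: 1 (S3).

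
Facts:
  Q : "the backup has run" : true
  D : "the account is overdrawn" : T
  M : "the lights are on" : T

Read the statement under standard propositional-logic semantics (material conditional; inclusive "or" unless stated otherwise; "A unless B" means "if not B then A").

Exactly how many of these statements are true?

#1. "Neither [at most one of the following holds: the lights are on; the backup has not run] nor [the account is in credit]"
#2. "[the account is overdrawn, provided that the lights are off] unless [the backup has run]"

#1: Formalization: (M nand ~Q) nor ~D

~Q = ~T = F
M nand ~Q = T nand F = T
~D = ~T = F
(M nand ~Q) nor ~D = T nor F = F
Hence #1 is false.

#2: Formalization: (~M -> D) | Q

~M = ~T = F
~M -> D = F -> T = T
(~M -> D) | Q = T | T = T
So #2 is true.

True statements: 1 (#2).

1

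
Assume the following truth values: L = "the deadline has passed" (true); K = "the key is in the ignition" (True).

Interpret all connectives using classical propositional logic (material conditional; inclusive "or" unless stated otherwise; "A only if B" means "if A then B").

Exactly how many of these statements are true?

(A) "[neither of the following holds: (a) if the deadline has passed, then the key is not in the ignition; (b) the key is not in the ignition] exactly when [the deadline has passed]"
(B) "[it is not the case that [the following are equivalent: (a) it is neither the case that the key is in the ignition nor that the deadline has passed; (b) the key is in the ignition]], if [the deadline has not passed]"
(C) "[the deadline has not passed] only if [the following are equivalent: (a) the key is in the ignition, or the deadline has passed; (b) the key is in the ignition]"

(A): In symbols: ((L -> ~K) nor ~K) <-> L

~K = ~T = F
L -> ~K = T -> F = F
~K = ~T = F
(L -> ~K) nor ~K = F nor F = T
((L -> ~K) nor ~K) <-> L = T <-> T = T
Thus (A) is true.

(B): In symbols: ~L -> ~((K nor L) <-> K)

~L = ~T = F
K nor L = T nor T = F
(K nor L) <-> K = F <-> T = F
~((K nor L) <-> K) = ~F = T
~L -> ~((K nor L) <-> K) = F -> T = T
So (B) is true.

(C): Formalization: ~L -> ((K | L) <-> K)

~L = ~T = F
K | L = T | T = T
(K | L) <-> K = T <-> T = T
~L -> ((K | L) <-> K) = F -> T = T
Thus (C) is true.

Count: 3.

3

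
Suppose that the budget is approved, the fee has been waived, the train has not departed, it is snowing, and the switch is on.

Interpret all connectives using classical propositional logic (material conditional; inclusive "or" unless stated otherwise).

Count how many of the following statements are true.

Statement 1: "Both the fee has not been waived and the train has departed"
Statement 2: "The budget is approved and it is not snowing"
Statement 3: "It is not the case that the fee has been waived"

0

Let Q = "the fee has been waived" (T), R = "the train has departed" (F), P = "the budget is approved" (T), S = "it is snowing" (T).

Statement 1: Formalization: ¬Q ∧ R

¬Q = ¬T = F
¬Q ∧ R = F ∧ F = F
Hence Statement 1 is false.

Statement 2: This is P ∧ ¬S.

¬S = ¬T = F
P ∧ ¬S = T ∧ F = F
Thus Statement 2 is false.

Statement 3: In symbols: ¬Q

¬Q = ¬T = F
Hence Statement 3 is false.

0 of the 3 statements are true (none).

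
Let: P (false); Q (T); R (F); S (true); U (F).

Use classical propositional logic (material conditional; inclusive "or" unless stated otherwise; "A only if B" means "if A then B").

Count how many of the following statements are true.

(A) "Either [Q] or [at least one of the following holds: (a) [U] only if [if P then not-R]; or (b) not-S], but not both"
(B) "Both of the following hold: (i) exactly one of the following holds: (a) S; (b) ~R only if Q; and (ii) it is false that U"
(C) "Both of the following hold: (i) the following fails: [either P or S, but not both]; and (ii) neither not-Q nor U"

(A): This is Q xor ((U -> (P -> not R)) or not S).

not R = not False = True
P -> not R = False -> True = True
U -> (P -> not R) = False -> True = True
not S = not True = False
(U -> (P -> not R)) or not S = True or False = True
Q xor ((U -> (P -> not R)) or not S) = True xor True = False
Thus (A) is false.

(B): Formalization: (S xor (not R -> Q)) and not U

not R = not False = True
not R -> Q = True -> True = True
S xor (not R -> Q) = True xor True = False
not U = not False = True
(S xor (not R -> Q)) and not U = False and True = False
So (B) is false.

(C): This is not (P xor S) and (not Q nor U).

P xor S = False xor True = True
not (P xor S) = not True = False
not Q = not True = False
not Q nor U = False nor False = True
not (P xor S) and (not Q nor U) = False and True = False
Hence (C) is false.

Count: 0.

0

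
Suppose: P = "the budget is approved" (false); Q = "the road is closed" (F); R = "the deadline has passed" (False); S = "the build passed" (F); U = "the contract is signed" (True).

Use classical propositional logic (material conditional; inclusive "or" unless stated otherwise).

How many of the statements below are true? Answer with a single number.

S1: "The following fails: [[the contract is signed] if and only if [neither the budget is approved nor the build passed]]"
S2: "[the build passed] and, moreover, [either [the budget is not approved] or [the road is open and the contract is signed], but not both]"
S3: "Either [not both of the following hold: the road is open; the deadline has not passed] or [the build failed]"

1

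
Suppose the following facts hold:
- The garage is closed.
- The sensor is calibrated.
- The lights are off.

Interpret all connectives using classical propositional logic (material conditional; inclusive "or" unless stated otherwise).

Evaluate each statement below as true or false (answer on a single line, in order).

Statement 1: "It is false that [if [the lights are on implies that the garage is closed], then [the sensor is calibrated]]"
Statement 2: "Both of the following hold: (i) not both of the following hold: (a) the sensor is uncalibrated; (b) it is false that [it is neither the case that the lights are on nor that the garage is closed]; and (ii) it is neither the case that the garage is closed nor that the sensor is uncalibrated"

Statement 1 False, Statement 2 False

Let P = "the lights are on" (F), H = "the garage is closed" (T), V = "the sensor is calibrated" (T).

Statement 1: Formalization: ~((P -> H) -> V)

P -> H = F -> T = T
(P -> H) -> V = T -> T = T
~((P -> H) -> V) = ~T = F
Thus Statement 1 is false.

Statement 2: Parsed as (~V nand ~(P nor H)) & (H nor ~V)

~V = ~T = F
P nor H = F nor T = F
~(P nor H) = ~F = T
~V nand ~(P nor H) = F nand T = T
~V = ~T = F
H nor ~V = T nor F = F
(~V nand ~(P nor H)) & (H nor ~V) = T & F = F
Hence Statement 2 is false.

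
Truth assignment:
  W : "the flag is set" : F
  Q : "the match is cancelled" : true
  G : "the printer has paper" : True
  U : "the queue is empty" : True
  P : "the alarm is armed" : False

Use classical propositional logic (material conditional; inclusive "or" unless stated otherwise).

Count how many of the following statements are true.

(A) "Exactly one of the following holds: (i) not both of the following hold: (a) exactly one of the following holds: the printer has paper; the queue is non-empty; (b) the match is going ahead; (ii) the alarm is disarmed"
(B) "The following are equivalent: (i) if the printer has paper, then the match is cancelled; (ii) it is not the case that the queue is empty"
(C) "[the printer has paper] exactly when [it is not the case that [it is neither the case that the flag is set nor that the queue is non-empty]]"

0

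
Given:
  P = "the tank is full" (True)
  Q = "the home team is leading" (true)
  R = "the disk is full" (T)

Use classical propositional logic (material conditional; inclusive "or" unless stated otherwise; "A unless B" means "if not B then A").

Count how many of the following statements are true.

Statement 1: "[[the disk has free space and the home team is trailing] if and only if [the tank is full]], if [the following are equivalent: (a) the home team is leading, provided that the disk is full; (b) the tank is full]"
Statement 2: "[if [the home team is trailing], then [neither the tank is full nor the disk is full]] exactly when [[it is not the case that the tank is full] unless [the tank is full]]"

1

Statement 1: Parsed as ((R -> Q) <-> P) -> ((~R & ~Q) <-> P)

R -> Q = T -> T = T
(R -> Q) <-> P = T <-> T = T
~R = ~T = F
~Q = ~T = F
~R & ~Q = F & F = F
(~R & ~Q) <-> P = F <-> T = F
((R -> Q) <-> P) -> ((~R & ~Q) <-> P) = T -> F = F
So Statement 1 is false.

Statement 2: In symbols: (~Q -> (P nor R)) <-> (~P | P)

~Q = ~T = F
P nor R = T nor T = F
~Q -> (P nor R) = F -> F = T
~P = ~T = F
~P | P = F | T = T
(~Q -> (P nor R)) <-> (~P | P) = T <-> T = T
So Statement 2 is true.

True statements: 1.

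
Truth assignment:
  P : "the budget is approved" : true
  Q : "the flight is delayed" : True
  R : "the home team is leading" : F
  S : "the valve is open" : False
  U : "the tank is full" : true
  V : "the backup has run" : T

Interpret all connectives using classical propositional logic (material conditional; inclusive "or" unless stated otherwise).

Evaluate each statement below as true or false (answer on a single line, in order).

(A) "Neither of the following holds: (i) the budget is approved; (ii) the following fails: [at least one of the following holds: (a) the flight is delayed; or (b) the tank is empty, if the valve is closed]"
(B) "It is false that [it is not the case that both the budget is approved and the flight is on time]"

(A) false / (B) false

(A): This is P ↓ ¬(Q ∨ (¬S → ¬U)).

¬S = ¬F = T
¬U = ¬T = F
¬S → ¬U = T → F = F
Q ∨ (¬S → ¬U) = T ∨ F = T
¬(Q ∨ (¬S → ¬U)) = ¬T = F
P ↓ ¬(Q ∨ (¬S → ¬U)) = T ↓ F = F
Hence (A) is false.

(B): In symbols: ¬(P ↑ ¬Q)

¬Q = ¬T = F
P ↑ ¬Q = T ↑ F = T
¬(P ↑ ¬Q) = ¬T = F
Thus (B) is false.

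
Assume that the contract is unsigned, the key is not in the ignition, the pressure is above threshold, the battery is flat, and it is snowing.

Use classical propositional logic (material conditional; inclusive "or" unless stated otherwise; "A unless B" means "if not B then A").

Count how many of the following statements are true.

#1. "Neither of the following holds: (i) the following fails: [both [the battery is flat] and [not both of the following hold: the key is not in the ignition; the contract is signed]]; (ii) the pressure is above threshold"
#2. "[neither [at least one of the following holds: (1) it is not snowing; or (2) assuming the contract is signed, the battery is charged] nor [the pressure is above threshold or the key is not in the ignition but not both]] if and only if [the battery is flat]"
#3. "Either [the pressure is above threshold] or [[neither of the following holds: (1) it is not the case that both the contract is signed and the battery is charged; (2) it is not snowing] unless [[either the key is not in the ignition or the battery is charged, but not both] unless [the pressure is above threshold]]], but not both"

Let S = "the battery is charged" (F), Q = "the key is in the ignition" (F), P = "the contract is signed" (F), R = "the pressure is above threshold" (T), U = "it is snowing" (T).

#1: Parsed as ¬(¬S ∧ (¬Q ↑ P)) ↓ R

¬S = ¬F = T
¬Q = ¬F = T
¬Q ↑ P = T ↑ F = T
¬S ∧ (¬Q ↑ P) = T ∧ T = T
¬(¬S ∧ (¬Q ↑ P)) = ¬T = F
¬(¬S ∧ (¬Q ↑ P)) ↓ R = F ↓ T = F
Thus #1 is false.

#2: Parsed as ((¬U ∨ (P → S)) ↓ (R ⊕ ¬Q)) ↔ ¬S

¬U = ¬T = F
P → S = F → F = T
¬U ∨ (P → S) = F ∨ T = T
¬Q = ¬F = T
R ⊕ ¬Q = T ⊕ T = F
(¬U ∨ (P → S)) ↓ (R ⊕ ¬Q) = T ↓ F = F
¬S = ¬F = T
((¬U ∨ (P → S)) ↓ (R ⊕ ¬Q)) ↔ ¬S = F ↔ T = F
So #2 is false.

#3: In symbols: R ⊕ (((P ↑ S) ↓ ¬U) ∨ ((¬Q ⊕ S) ∨ R))

P ↑ S = F ↑ F = T
¬U = ¬T = F
(P ↑ S) ↓ ¬U = T ↓ F = F
¬Q = ¬F = T
¬Q ⊕ S = T ⊕ F = T
(¬Q ⊕ S) ∨ R = T ∨ T = T
((P ↑ S) ↓ ¬U) ∨ ((¬Q ⊕ S) ∨ R) = F ∨ T = T
R ⊕ (((P ↑ S) ↓ ¬U) ∨ ((¬Q ⊕ S) ∨ R)) = T ⊕ T = F
Hence #3 is false.

True statements: 0 (none).

0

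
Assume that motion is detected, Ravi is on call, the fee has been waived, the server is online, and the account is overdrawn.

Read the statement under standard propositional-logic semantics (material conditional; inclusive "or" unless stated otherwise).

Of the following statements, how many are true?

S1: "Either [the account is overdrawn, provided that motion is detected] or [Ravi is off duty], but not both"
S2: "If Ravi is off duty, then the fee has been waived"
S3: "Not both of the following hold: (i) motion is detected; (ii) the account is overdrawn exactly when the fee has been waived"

Let P = "motion is detected" (True), U = "the account is overdrawn" (True), Q = "Ravi is on call" (True), R = "the fee has been waived" (True).

S1: Formalization: (P -> U) xor not Q

P -> U = True -> True = True
not Q = not True = False
(P -> U) xor not Q = True xor False = True
Hence S1 is true.

S2: Formalization: not Q -> R

not Q = not True = False
not Q -> R = False -> True = True
Thus S2 is true.

S3: In symbols: P nand (U iff R)

U iff R = True iff True = True
P nand (U iff R) = True nand True = False
So S3 is false.

2 of the 3 statements are true (S1, S2).

2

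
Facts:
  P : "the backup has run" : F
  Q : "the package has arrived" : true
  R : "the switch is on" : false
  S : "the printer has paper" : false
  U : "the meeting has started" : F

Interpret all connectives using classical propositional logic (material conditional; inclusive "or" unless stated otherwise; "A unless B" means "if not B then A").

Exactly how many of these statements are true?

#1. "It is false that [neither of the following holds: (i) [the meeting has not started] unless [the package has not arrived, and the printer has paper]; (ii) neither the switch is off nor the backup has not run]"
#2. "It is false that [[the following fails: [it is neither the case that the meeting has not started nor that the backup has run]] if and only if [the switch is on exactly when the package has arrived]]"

2

#1: This is ~((~U | (~Q & S)) nor (~R nor ~P)).

~U = ~F = T
~Q = ~T = F
~Q & S = F & F = F
~U | (~Q & S) = T | F = T
~R = ~F = T
~P = ~F = T
~R nor ~P = T nor T = F
(~U | (~Q & S)) nor (~R nor ~P) = T nor F = F
~((~U | (~Q & S)) nor (~R nor ~P)) = ~F = T
Thus #1 is true.

#2: Parsed as ~(~(~U nor P) <-> (R <-> Q))

~U = ~F = T
~U nor P = T nor F = F
~(~U nor P) = ~F = T
R <-> Q = F <-> T = F
~(~U nor P) <-> (R <-> Q) = T <-> F = F
~(~(~U nor P) <-> (R <-> Q)) = ~F = T
Hence #2 is true.

2 of the 2 statements are true (#1, #2).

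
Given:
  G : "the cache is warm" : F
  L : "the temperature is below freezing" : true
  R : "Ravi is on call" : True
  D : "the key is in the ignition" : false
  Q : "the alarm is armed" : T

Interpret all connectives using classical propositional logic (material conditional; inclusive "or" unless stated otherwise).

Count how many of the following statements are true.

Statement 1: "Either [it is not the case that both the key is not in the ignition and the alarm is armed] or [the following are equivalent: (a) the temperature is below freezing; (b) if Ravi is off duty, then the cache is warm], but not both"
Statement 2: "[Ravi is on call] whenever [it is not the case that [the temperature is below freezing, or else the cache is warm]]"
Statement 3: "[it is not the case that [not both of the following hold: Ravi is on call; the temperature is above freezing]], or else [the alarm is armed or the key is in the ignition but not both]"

3

Statement 1: Formalization: (¬D ↑ Q) ⊕ (L ↔ (¬R → G))

¬D = ¬F = T
¬D ↑ Q = T ↑ T = F
¬R = ¬T = F
¬R → G = F → F = T
L ↔ (¬R → G) = T ↔ T = T
(¬D ↑ Q) ⊕ (L ↔ (¬R → G)) = F ⊕ T = T
So Statement 1 is true.

Statement 2: This is ¬(L ∨ G) → R.

L ∨ G = T ∨ F = T
¬(L ∨ G) = ¬T = F
¬(L ∨ G) → R = F → T = T
Hence Statement 2 is true.

Statement 3: Formalization: ¬(R ↑ ¬L) ∨ (Q ⊕ D)

¬L = ¬T = F
R ↑ ¬L = T ↑ F = T
¬(R ↑ ¬L) = ¬T = F
Q ⊕ D = T ⊕ F = T
¬(R ↑ ¬L) ∨ (Q ⊕ D) = F ∨ T = T
Hence Statement 3 is true.

True statements: 3 (Statement 1, Statement 2, Statement 3).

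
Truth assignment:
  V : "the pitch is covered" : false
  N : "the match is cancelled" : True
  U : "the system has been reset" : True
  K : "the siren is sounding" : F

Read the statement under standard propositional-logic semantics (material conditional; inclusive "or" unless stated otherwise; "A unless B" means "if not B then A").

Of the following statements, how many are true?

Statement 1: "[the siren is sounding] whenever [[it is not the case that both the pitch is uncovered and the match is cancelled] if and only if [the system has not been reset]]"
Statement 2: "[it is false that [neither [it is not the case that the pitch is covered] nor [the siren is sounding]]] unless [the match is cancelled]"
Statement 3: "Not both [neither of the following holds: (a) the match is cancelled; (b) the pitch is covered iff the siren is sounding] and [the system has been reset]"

Statement 1: Parsed as ((not V nand N) iff not U) -> K

not V = not False = True
not V nand N = True nand True = False
not U = not True = False
(not V nand N) iff not U = False iff False = True
((not V nand N) iff not U) -> K = True -> False = False
Hence Statement 1 is false.

Statement 2: This is not (not V nor K) or N.

not V = not False = True
not V nor K = True nor False = False
not (not V nor K) = not False = True
not (not V nor K) or N = True or True = True
Thus Statement 2 is true.

Statement 3: This is (N nor (V iff K)) nand U.

V iff K = False iff False = True
N nor (V iff K) = True nor True = False
(N nor (V iff K)) nand U = False nand True = True
Thus Statement 3 is true.

True statements: 2.

2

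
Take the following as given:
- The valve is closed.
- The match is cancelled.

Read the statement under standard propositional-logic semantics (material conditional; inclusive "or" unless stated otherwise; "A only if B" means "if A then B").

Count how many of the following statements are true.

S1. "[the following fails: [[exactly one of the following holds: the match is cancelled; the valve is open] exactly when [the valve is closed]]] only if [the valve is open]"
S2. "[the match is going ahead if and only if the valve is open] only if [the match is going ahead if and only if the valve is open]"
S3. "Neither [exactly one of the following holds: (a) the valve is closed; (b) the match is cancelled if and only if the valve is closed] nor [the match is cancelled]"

Let Q = "the match is cancelled" (T), P = "the valve is open" (F).

S1: Formalization: ¬((Q ⊕ P) ↔ ¬P) → P

Q ⊕ P = T ⊕ F = T
¬P = ¬F = T
(Q ⊕ P) ↔ ¬P = T ↔ T = T
¬((Q ⊕ P) ↔ ¬P) = ¬T = F
¬((Q ⊕ P) ↔ ¬P) → P = F → F = T
Thus S1 is true.

S2: In symbols: (¬Q ↔ P) → (¬Q ↔ P)

¬Q = ¬T = F
¬Q ↔ P = F ↔ F = T
¬Q = ¬T = F
¬Q ↔ P = F ↔ F = T
(¬Q ↔ P) → (¬Q ↔ P) = T → T = T
Thus S2 is true.

S3: Formalization: (¬P ⊕ (Q ↔ ¬P)) ↓ Q

¬P = ¬F = T
¬P = ¬F = T
Q ↔ ¬P = T ↔ T = T
¬P ⊕ (Q ↔ ¬P) = T ⊕ T = F
(¬P ⊕ (Q ↔ ¬P)) ↓ Q = F ↓ T = F
Hence S3 is false.

Count: 2.

2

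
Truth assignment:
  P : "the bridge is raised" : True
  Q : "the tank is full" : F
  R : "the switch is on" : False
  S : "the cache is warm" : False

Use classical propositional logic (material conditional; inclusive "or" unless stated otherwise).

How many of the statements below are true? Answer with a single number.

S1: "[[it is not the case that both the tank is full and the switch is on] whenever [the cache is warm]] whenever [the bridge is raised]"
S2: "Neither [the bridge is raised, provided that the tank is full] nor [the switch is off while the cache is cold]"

1

S1: Parsed as P → (S → (Q ↑ R))

Q ↑ R = F ↑ F = T
S → (Q ↑ R) = F → T = T
P → (S → (Q ↑ R)) = T → T = T
Thus S1 is true.

S2: Parsed as (Q → P) ↓ (¬R ∧ ¬S)

Q → P = F → T = T
¬R = ¬F = T
¬S = ¬F = T
¬R ∧ ¬S = T ∧ T = T
(Q → P) ↓ (¬R ∧ ¬S) = T ↓ T = F
Hence S2 is false.

Count: 1.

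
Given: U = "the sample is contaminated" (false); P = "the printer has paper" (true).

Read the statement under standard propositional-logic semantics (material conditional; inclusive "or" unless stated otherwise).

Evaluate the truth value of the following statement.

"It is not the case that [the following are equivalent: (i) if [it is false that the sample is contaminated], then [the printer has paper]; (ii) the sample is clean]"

This is ¬((¬U → P) ↔ ¬U).

¬U = ¬F = T
¬U → P = T → T = T
¬U = ¬F = T
(¬U → P) ↔ ¬U = T ↔ T = T
¬((¬U → P) ↔ ¬U) = ¬T = F

false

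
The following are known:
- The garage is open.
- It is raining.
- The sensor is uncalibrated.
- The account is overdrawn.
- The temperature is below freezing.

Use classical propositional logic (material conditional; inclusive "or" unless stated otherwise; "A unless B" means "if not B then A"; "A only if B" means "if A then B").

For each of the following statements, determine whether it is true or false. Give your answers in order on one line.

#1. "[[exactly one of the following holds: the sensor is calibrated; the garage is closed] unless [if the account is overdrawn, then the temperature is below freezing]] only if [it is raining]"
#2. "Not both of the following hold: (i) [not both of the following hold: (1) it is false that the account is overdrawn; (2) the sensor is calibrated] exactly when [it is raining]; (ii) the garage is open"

Let R = "the sensor is calibrated" (False), P = "the garage is closed" (False), S = "the account is overdrawn" (True), U = "the temperature is below freezing" (True), Q = "it is raining" (True).

#1: Formalization: ((R xor P) or (S -> U)) -> Q

R xor P = False xor False = False
S -> U = True -> True = True
(R xor P) or (S -> U) = False or True = True
((R xor P) or (S -> U)) -> Q = True -> True = True
So #1 is true.

#2: Formalization: ((not S nand R) iff Q) nand not P

not S = not True = False
not S nand R = False nand False = True
(not S nand R) iff Q = True iff True = True
not P = not False = True
((not S nand R) iff Q) nand not P = True nand True = False
So #2 is false.

#1 True / #2 False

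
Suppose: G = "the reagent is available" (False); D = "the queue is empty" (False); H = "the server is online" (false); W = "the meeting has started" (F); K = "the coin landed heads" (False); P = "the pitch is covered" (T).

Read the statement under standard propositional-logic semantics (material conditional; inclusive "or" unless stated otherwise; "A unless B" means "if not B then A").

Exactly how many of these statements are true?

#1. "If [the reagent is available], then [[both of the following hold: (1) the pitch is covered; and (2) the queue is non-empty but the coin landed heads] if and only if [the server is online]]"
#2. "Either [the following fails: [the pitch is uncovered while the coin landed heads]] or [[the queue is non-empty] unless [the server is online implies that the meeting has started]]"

#1: Formalization: G → ((P ∧ (¬D ∧ K)) ↔ H)

¬D = ¬F = T
¬D ∧ K = T ∧ F = F
P ∧ (¬D ∧ K) = T ∧ F = F
(P ∧ (¬D ∧ K)) ↔ H = F ↔ F = T
G → ((P ∧ (¬D ∧ K)) ↔ H) = F → T = T
Hence #1 is true.

#2: This is ¬(¬P ∧ K) ∨ (¬D ∨ (H → W)).

¬P = ¬T = F
¬P ∧ K = F ∧ F = F
¬(¬P ∧ K) = ¬F = T
¬D = ¬F = T
H → W = F → F = T
¬D ∨ (H → W) = T ∨ T = T
¬(¬P ∧ K) ∨ (¬D ∨ (H → W)) = T ∨ T = T
So #2 is true.

2 of the 2 statements are true (#1, #2).

2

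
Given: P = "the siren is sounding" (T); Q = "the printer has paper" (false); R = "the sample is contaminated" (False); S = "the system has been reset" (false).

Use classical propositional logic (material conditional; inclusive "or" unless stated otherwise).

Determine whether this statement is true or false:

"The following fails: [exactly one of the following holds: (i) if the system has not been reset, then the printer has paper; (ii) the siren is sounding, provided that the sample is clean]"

Values: S=F, Q=F, R=F, P=T.
In symbols: ¬((¬S → Q) ⊕ (¬R → P))

¬S = ¬F = T
¬S → Q = T → F = F
¬R = ¬F = T
¬R → P = T → T = T
(¬S → Q) ⊕ (¬R → P) = F ⊕ T = T
¬((¬S → Q) ⊕ (¬R → P)) = ¬T = F

The statement is false.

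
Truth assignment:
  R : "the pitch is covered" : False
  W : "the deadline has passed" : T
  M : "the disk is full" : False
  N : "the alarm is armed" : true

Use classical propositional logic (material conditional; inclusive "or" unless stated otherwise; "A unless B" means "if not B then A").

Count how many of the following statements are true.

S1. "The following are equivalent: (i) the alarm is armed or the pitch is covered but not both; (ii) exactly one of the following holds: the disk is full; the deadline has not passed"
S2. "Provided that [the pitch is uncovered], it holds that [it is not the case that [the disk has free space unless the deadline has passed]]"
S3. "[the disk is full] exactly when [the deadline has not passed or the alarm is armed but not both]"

0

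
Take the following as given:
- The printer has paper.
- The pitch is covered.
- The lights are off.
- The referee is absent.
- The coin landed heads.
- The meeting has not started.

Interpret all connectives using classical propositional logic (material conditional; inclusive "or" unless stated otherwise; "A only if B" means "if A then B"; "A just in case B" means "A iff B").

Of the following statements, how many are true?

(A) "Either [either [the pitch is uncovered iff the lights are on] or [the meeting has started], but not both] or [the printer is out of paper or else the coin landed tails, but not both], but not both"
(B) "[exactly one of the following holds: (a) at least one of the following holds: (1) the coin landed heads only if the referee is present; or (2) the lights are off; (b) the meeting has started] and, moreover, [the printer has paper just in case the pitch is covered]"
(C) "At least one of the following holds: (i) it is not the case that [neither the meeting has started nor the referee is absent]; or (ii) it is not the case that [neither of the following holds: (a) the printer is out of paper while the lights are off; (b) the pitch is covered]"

Let R = "the pitch is covered" (True), L = "the lights are on" (False), D = "the meeting has started" (False), N = "the printer has paper" (True), U = "the coin landed heads" (True), S = "the referee is present" (False).

(A): In symbols: ((not R iff L) xor D) xor (not N xor not U)

not R = not True = False
not R iff L = False iff False = True
(not R iff L) xor D = True xor False = True
not N = not True = False
not U = not True = False
not N xor not U = False xor False = False
((not R iff L) xor D) xor (not N xor not U) = True xor False = True
Hence (A) is true.

(B): In symbols: (((U -> S) or not L) xor D) and (N iff R)

U -> S = True -> False = False
not L = not False = True
(U -> S) or not L = False or True = True
((U -> S) or not L) xor D = True xor False = True
N iff R = True iff True = True
(((U -> S) or not L) xor D) and (N iff R) = True and True = True
Thus (B) is true.

(C): In symbols: not (D nor not S) or not ((not N and not L) nor R)

not S = not False = True
D nor not S = False nor True = False
not (D nor not S) = not False = True
not N = not True = False
not L = not False = True
not N and not L = False and True = False
(not N and not L) nor R = False nor True = False
not ((not N and not L) nor R) = not False = True
not (D nor not S) or not ((not N and not L) nor R) = True or True = True
Thus (C) is true.

True statements: 3 ((A), (B), (C)).

3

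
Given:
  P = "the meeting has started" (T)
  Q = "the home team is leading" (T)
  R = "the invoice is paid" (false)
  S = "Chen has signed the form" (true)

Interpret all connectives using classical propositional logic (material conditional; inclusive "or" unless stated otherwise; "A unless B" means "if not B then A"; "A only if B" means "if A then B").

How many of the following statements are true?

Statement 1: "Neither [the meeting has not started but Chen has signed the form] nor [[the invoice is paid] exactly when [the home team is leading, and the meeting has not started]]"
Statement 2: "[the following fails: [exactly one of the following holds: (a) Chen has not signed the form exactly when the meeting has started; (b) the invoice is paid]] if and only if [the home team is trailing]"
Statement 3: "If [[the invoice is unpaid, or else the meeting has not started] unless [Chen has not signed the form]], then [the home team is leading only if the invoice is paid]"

Statement 1: This is (¬P ∧ S) ↓ (R ↔ (Q ∧ ¬P)).

¬P = ¬T = F
¬P ∧ S = F ∧ T = F
¬P = ¬T = F
Q ∧ ¬P = T ∧ F = F
R ↔ (Q ∧ ¬P) = F ↔ F = T
(¬P ∧ S) ↓ (R ↔ (Q ∧ ¬P)) = F ↓ T = F
Hence Statement 1 is false.

Statement 2: In symbols: ¬((¬S ↔ P) ⊕ R) ↔ ¬Q

¬S = ¬T = F
¬S ↔ P = F ↔ T = F
(¬S ↔ P) ⊕ R = F ⊕ F = F
¬((¬S ↔ P) ⊕ R) = ¬F = T
¬Q = ¬T = F
¬((¬S ↔ P) ⊕ R) ↔ ¬Q = T ↔ F = F
Thus Statement 2 is false.

Statement 3: In symbols: ((¬R ∨ ¬P) ∨ ¬S) → (Q → R)

¬R = ¬F = T
¬P = ¬T = F
¬R ∨ ¬P = T ∨ F = T
¬S = ¬T = F
(¬R ∨ ¬P) ∨ ¬S = T ∨ F = T
Q → R = T → F = F
((¬R ∨ ¬P) ∨ ¬S) → (Q → R) = T → F = F
Thus Statement 3 is false.

Count: 0.

0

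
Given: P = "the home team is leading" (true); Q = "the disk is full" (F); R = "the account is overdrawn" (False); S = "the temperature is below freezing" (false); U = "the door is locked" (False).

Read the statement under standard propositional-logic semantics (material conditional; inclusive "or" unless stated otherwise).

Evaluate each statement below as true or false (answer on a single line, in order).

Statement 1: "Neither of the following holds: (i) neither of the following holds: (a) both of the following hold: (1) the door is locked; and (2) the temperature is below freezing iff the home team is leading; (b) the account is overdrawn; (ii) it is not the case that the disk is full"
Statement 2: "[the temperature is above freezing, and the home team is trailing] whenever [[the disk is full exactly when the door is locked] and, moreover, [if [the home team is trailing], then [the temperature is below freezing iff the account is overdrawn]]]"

Statement 1: In symbols: ((U ∧ (S ↔ P)) ↓ R) ↓ ¬Q

S ↔ P = F ↔ T = F
U ∧ (S ↔ P) = F ∧ F = F
(U ∧ (S ↔ P)) ↓ R = F ↓ F = T
¬Q = ¬F = T
((U ∧ (S ↔ P)) ↓ R) ↓ ¬Q = T ↓ T = F
So Statement 1 is false.

Statement 2: This is ((Q ↔ U) ∧ (¬P → (S ↔ R))) → (¬S ∧ ¬P).

Q ↔ U = F ↔ F = T
¬P = ¬T = F
S ↔ R = F ↔ F = T
¬P → (S ↔ R) = F → T = T
(Q ↔ U) ∧ (¬P → (S ↔ R)) = T ∧ T = T
¬S = ¬F = T
¬P = ¬T = F
¬S ∧ ¬P = T ∧ F = F
((Q ↔ U) ∧ (¬P → (S ↔ R))) → (¬S ∧ ¬P) = T → F = F
Thus Statement 2 is false.

Statement 1 False, Statement 2 False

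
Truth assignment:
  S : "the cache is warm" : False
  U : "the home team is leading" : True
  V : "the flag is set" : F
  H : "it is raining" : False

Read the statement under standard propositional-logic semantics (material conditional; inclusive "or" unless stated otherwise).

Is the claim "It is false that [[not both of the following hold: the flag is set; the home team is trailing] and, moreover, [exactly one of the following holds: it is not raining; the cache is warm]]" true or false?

False.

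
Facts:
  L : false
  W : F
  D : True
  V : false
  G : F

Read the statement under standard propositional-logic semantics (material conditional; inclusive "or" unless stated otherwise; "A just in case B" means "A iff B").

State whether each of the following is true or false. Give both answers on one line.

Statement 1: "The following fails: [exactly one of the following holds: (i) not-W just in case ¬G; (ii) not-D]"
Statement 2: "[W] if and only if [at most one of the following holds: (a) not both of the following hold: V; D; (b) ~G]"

Statement 1: Parsed as ¬((¬W ↔ ¬G) ⊕ ¬D)

¬W = ¬F = T
¬G = ¬F = T
¬W ↔ ¬G = T ↔ T = T
¬D = ¬T = F
(¬W ↔ ¬G) ⊕ ¬D = T ⊕ F = T
¬((¬W ↔ ¬G) ⊕ ¬D) = ¬T = F
Hence Statement 1 is false.

Statement 2: Parsed as W ↔ ((V ↑ D) ↑ ¬G)

V ↑ D = F ↑ T = T
¬G = ¬F = T
(V ↑ D) ↑ ¬G = T ↑ T = F
W ↔ ((V ↑ D) ↑ ¬G) = F ↔ F = T
Hence Statement 2 is true.

Statement 1 false, Statement 2 true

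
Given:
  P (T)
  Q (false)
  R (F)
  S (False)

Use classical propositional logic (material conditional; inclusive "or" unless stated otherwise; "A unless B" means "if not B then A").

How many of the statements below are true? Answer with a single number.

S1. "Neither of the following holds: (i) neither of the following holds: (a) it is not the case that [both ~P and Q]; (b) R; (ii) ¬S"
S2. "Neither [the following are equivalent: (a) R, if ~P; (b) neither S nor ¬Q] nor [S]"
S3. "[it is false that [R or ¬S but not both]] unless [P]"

S1: In symbols: (~(~P & Q) nor R) nor ~S

~P = ~T = F
~P & Q = F & F = F
~(~P & Q) = ~F = T
~(~P & Q) nor R = T nor F = F
~S = ~F = T
(~(~P & Q) nor R) nor ~S = F nor T = F
Thus S1 is false.

S2: Formalization: ((~P -> R) <-> (S nor ~Q)) nor S

~P = ~T = F
~P -> R = F -> F = T
~Q = ~F = T
S nor ~Q = F nor T = F
(~P -> R) <-> (S nor ~Q) = T <-> F = F
((~P -> R) <-> (S nor ~Q)) nor S = F nor F = T
So S2 is true.

S3: In symbols: ~(R xor ~S) | P

~S = ~F = T
R xor ~S = F xor T = T
~(R xor ~S) = ~T = F
~(R xor ~S) | P = F | T = T
Thus S3 is true.

2 of the 3 statements are true.

2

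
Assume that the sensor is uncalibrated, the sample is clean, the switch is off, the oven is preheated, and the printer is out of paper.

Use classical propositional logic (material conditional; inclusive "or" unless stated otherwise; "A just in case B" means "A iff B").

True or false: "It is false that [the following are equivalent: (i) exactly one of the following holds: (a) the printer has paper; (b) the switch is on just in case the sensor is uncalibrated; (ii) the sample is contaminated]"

The statement is false.

Let D = "the printer has paper" (False), H = "the switch is on" (False), K = "the sensor is calibrated" (False), U = "the sample is contaminated" (False).
In symbols: not ((D xor (H iff not K)) iff U)

not K = not False = True
H iff not K = False iff True = False
D xor (H iff not K) = False xor False = False
(D xor (H iff not K)) iff U = False iff False = True
not ((D xor (H iff not K)) iff U) = not True = False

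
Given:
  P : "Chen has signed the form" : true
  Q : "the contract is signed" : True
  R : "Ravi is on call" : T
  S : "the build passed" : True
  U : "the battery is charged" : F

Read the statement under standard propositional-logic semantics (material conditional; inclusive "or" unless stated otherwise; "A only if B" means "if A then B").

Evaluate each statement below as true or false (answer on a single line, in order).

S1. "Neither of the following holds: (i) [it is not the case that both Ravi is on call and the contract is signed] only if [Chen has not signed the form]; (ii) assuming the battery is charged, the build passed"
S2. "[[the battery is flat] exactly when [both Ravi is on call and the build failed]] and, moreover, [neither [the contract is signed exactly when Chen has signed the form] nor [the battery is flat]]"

S1: This is ((R nand Q) -> ~P) nor (U -> S).

R nand Q = T nand T = F
~P = ~T = F
(R nand Q) -> ~P = F -> F = T
U -> S = F -> T = T
((R nand Q) -> ~P) nor (U -> S) = T nor T = F
So S1 is false.

S2: Formalization: (~U <-> (R & ~S)) & ((Q <-> P) nor ~U)

~U = ~F = T
~S = ~T = F
R & ~S = T & F = F
~U <-> (R & ~S) = T <-> F = F
Q <-> P = T <-> T = T
~U = ~F = T
(Q <-> P) nor ~U = T nor T = F
(~U <-> (R & ~S)) & ((Q <-> P) nor ~U) = F & F = F
Hence S2 is false.

S1 False, S2 False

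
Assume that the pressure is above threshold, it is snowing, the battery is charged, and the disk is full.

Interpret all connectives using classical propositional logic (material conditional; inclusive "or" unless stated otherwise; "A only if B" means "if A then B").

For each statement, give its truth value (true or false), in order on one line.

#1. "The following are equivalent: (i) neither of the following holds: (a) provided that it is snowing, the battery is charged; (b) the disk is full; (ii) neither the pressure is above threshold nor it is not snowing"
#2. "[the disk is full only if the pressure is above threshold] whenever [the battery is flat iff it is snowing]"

Let G = "it is snowing" (T), N = "the battery is charged" (T), M = "the disk is full" (T), R = "the pressure is above threshold" (T).

#1: Parsed as ((G → N) ↓ M) ↔ (R ↓ ¬G)

G → N = T → T = T
(G → N) ↓ M = T ↓ T = F
¬G = ¬T = F
R ↓ ¬G = T ↓ F = F
((G → N) ↓ M) ↔ (R ↓ ¬G) = F ↔ F = T
Thus #1 is true.

#2: This is (¬N ↔ G) → (M → R).

¬N = ¬T = F
¬N ↔ G = F ↔ T = F
M → R = T → T = T
(¬N ↔ G) → (M → R) = F → T = T
So #2 is true.

#1 True; #2 True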